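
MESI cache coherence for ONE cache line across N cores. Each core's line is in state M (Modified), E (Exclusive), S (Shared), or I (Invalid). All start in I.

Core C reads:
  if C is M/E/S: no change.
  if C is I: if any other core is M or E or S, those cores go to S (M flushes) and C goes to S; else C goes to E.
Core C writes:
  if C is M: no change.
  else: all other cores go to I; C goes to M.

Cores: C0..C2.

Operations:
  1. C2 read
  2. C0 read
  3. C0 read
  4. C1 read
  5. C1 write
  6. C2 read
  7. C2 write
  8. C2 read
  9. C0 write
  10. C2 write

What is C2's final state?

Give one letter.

Answer: M

Derivation:
Op 1: C2 read [C2 read from I: no other sharers -> C2=E (exclusive)] -> [I,I,E]
Op 2: C0 read [C0 read from I: others=['C2=E'] -> C0=S, others downsized to S] -> [S,I,S]
Op 3: C0 read [C0 read: already in S, no change] -> [S,I,S]
Op 4: C1 read [C1 read from I: others=['C0=S', 'C2=S'] -> C1=S, others downsized to S] -> [S,S,S]
Op 5: C1 write [C1 write: invalidate ['C0=S', 'C2=S'] -> C1=M] -> [I,M,I]
Op 6: C2 read [C2 read from I: others=['C1=M'] -> C2=S, others downsized to S] -> [I,S,S]
Op 7: C2 write [C2 write: invalidate ['C1=S'] -> C2=M] -> [I,I,M]
Op 8: C2 read [C2 read: already in M, no change] -> [I,I,M]
Op 9: C0 write [C0 write: invalidate ['C2=M'] -> C0=M] -> [M,I,I]
Op 10: C2 write [C2 write: invalidate ['C0=M'] -> C2=M] -> [I,I,M]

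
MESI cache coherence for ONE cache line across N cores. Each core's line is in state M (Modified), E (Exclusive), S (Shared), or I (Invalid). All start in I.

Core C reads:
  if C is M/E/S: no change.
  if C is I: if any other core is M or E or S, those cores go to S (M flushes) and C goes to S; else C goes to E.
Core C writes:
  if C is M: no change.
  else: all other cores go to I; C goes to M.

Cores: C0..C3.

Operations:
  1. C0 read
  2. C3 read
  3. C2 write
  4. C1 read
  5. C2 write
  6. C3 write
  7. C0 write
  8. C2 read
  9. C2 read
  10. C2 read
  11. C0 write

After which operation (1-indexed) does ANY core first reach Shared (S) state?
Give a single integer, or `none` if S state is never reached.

Op 1: C0 read [C0 read from I: no other sharers -> C0=E (exclusive)] -> [E,I,I,I]
Op 2: C3 read [C3 read from I: others=['C0=E'] -> C3=S, others downsized to S] -> [S,I,I,S]
  -> First S state at op 2; remaining ops need not be traced.

Answer: 2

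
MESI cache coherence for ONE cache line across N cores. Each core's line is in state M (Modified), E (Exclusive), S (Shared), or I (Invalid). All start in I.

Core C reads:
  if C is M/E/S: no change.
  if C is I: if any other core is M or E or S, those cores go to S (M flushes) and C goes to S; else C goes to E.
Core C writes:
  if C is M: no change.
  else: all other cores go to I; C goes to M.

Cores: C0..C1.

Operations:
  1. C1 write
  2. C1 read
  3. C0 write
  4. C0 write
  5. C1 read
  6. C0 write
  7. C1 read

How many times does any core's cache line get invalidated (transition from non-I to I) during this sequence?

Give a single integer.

Answer: 2

Derivation:
Op 1: C1 write [C1 write: invalidate none -> C1=M] -> [I,M] (invalidations this op: 0; running total: 0)
Op 2: C1 read [C1 read: already in M, no change] -> [I,M] (invalidations this op: 0; running total: 0)
Op 3: C0 write [C0 write: invalidate ['C1=M'] -> C0=M] -> [M,I] (invalidations this op: 1; running total: 1)
Op 4: C0 write [C0 write: already M (modified), no change] -> [M,I] (invalidations this op: 0; running total: 1)
Op 5: C1 read [C1 read from I: others=['C0=M'] -> C1=S, others downsized to S] -> [S,S] (invalidations this op: 0; running total: 1)
Op 6: C0 write [C0 write: invalidate ['C1=S'] -> C0=M] -> [M,I] (invalidations this op: 1; running total: 2)
Op 7: C1 read [C1 read from I: others=['C0=M'] -> C1=S, others downsized to S] -> [S,S] (invalidations this op: 0; running total: 2)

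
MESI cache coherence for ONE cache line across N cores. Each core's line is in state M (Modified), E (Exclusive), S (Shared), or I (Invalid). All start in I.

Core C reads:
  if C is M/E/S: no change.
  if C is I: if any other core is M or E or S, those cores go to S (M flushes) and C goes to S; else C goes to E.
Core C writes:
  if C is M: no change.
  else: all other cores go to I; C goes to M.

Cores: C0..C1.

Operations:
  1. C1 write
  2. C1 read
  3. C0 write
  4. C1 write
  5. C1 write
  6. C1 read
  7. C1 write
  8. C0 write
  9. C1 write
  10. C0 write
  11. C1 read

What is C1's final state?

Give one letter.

Op 1: C1 write [C1 write: invalidate none -> C1=M] -> [I,M]
Op 2: C1 read [C1 read: already in M, no change] -> [I,M]
Op 3: C0 write [C0 write: invalidate ['C1=M'] -> C0=M] -> [M,I]
Op 4: C1 write [C1 write: invalidate ['C0=M'] -> C1=M] -> [I,M]
Op 5: C1 write [C1 write: already M (modified), no change] -> [I,M]
Op 6: C1 read [C1 read: already in M, no change] -> [I,M]
Op 7: C1 write [C1 write: already M (modified), no change] -> [I,M]
Op 8: C0 write [C0 write: invalidate ['C1=M'] -> C0=M] -> [M,I]
Op 9: C1 write [C1 write: invalidate ['C0=M'] -> C1=M] -> [I,M]
Op 10: C0 write [C0 write: invalidate ['C1=M'] -> C0=M] -> [M,I]
Op 11: C1 read [C1 read from I: others=['C0=M'] -> C1=S, others downsized to S] -> [S,S]

Answer: S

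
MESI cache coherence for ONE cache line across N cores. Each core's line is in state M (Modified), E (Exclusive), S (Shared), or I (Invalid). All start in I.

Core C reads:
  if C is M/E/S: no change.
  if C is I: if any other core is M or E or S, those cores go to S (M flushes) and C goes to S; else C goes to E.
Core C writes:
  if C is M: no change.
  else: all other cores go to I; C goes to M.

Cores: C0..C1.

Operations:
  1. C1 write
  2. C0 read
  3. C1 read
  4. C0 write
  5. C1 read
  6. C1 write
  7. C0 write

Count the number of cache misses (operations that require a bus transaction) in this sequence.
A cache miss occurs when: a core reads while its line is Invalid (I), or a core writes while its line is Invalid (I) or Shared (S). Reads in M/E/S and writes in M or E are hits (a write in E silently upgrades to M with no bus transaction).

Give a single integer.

Answer: 6

Derivation:
Op 1: C1 write [C1 write: invalidate none -> C1=M] -> [I,M] [MISS #1: write from I]
Op 2: C0 read [C0 read from I: others=['C1=M'] -> C0=S, others downsized to S] -> [S,S] [MISS #2: read from I]
Op 3: C1 read [C1 read: already in S, no change] -> [S,S] [hit: read from S]
Op 4: C0 write [C0 write: invalidate ['C1=S'] -> C0=M] -> [M,I] [MISS #3: write from S]
Op 5: C1 read [C1 read from I: others=['C0=M'] -> C1=S, others downsized to S] -> [S,S] [MISS #4: read from I]
Op 6: C1 write [C1 write: invalidate ['C0=S'] -> C1=M] -> [I,M] [MISS #5: write from S]
Op 7: C0 write [C0 write: invalidate ['C1=M'] -> C0=M] -> [M,I] [MISS #6: write from I]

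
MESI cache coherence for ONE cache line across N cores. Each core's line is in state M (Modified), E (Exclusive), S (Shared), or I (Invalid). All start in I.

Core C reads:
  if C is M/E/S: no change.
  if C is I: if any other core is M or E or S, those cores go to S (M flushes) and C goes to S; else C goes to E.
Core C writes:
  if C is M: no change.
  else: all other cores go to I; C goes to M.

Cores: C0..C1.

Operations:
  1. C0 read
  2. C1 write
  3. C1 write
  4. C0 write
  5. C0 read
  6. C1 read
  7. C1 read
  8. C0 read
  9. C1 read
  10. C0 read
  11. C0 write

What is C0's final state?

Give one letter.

Op 1: C0 read [C0 read from I: no other sharers -> C0=E (exclusive)] -> [E,I]
Op 2: C1 write [C1 write: invalidate ['C0=E'] -> C1=M] -> [I,M]
Op 3: C1 write [C1 write: already M (modified), no change] -> [I,M]
Op 4: C0 write [C0 write: invalidate ['C1=M'] -> C0=M] -> [M,I]
Op 5: C0 read [C0 read: already in M, no change] -> [M,I]
Op 6: C1 read [C1 read from I: others=['C0=M'] -> C1=S, others downsized to S] -> [S,S]
Op 7: C1 read [C1 read: already in S, no change] -> [S,S]
Op 8: C0 read [C0 read: already in S, no change] -> [S,S]
Op 9: C1 read [C1 read: already in S, no change] -> [S,S]
Op 10: C0 read [C0 read: already in S, no change] -> [S,S]
Op 11: C0 write [C0 write: invalidate ['C1=S'] -> C0=M] -> [M,I]

Answer: M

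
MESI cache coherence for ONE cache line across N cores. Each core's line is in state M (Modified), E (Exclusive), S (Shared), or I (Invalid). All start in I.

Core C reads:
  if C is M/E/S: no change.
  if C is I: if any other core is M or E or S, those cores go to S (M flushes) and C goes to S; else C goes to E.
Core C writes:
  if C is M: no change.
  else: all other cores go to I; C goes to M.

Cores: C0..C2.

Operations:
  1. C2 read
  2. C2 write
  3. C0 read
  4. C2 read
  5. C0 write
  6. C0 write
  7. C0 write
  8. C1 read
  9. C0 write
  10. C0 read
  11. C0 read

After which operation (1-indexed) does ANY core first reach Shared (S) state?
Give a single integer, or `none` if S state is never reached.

Op 1: C2 read [C2 read from I: no other sharers -> C2=E (exclusive)] -> [I,I,E]
Op 2: C2 write [C2 write: invalidate none -> C2=M] -> [I,I,M]
Op 3: C0 read [C0 read from I: others=['C2=M'] -> C0=S, others downsized to S] -> [S,I,S]
  -> First S state at op 3; remaining ops need not be traced.

Answer: 3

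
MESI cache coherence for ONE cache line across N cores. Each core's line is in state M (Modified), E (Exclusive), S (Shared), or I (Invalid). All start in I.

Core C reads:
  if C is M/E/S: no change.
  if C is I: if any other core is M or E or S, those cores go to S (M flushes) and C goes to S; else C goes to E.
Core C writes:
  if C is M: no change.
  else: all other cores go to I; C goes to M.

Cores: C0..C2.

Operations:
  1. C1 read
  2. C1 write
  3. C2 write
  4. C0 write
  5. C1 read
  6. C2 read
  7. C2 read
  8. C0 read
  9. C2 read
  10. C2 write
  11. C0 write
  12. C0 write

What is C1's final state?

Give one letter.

Op 1: C1 read [C1 read from I: no other sharers -> C1=E (exclusive)] -> [I,E,I]
Op 2: C1 write [C1 write: invalidate none -> C1=M] -> [I,M,I]
Op 3: C2 write [C2 write: invalidate ['C1=M'] -> C2=M] -> [I,I,M]
Op 4: C0 write [C0 write: invalidate ['C2=M'] -> C0=M] -> [M,I,I]
Op 5: C1 read [C1 read from I: others=['C0=M'] -> C1=S, others downsized to S] -> [S,S,I]
Op 6: C2 read [C2 read from I: others=['C0=S', 'C1=S'] -> C2=S, others downsized to S] -> [S,S,S]
Op 7: C2 read [C2 read: already in S, no change] -> [S,S,S]
Op 8: C0 read [C0 read: already in S, no change] -> [S,S,S]
Op 9: C2 read [C2 read: already in S, no change] -> [S,S,S]
Op 10: C2 write [C2 write: invalidate ['C0=S', 'C1=S'] -> C2=M] -> [I,I,M]
Op 11: C0 write [C0 write: invalidate ['C2=M'] -> C0=M] -> [M,I,I]
Op 12: C0 write [C0 write: already M (modified), no change] -> [M,I,I]

Answer: I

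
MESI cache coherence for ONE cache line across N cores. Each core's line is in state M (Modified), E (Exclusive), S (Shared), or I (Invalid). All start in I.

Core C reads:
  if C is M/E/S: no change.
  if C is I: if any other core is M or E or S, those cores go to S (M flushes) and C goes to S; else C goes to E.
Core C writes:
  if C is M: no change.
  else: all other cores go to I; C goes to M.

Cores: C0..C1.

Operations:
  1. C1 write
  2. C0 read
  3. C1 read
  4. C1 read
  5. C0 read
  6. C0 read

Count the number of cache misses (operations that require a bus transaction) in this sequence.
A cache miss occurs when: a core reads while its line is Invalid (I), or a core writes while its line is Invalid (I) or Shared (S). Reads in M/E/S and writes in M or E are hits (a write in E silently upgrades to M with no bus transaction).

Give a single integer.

Answer: 2

Derivation:
Op 1: C1 write [C1 write: invalidate none -> C1=M] -> [I,M] [MISS #1: write from I]
Op 2: C0 read [C0 read from I: others=['C1=M'] -> C0=S, others downsized to S] -> [S,S] [MISS #2: read from I]
Op 3: C1 read [C1 read: already in S, no change] -> [S,S] [hit: read from S]
Op 4: C1 read [C1 read: already in S, no change] -> [S,S] [hit: read from S]
Op 5: C0 read [C0 read: already in S, no change] -> [S,S] [hit: read from S]
Op 6: C0 read [C0 read: already in S, no change] -> [S,S] [hit: read from S]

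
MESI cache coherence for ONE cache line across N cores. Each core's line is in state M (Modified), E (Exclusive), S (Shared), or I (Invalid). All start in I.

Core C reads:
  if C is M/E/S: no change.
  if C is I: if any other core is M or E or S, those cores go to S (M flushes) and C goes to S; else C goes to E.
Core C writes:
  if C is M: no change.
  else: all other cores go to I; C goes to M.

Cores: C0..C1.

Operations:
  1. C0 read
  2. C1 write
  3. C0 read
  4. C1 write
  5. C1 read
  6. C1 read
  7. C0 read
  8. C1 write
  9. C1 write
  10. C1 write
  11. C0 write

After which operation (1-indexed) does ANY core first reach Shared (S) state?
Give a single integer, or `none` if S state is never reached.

Op 1: C0 read [C0 read from I: no other sharers -> C0=E (exclusive)] -> [E,I]
Op 2: C1 write [C1 write: invalidate ['C0=E'] -> C1=M] -> [I,M]
Op 3: C0 read [C0 read from I: others=['C1=M'] -> C0=S, others downsized to S] -> [S,S]
  -> First S state at op 3; remaining ops need not be traced.

Answer: 3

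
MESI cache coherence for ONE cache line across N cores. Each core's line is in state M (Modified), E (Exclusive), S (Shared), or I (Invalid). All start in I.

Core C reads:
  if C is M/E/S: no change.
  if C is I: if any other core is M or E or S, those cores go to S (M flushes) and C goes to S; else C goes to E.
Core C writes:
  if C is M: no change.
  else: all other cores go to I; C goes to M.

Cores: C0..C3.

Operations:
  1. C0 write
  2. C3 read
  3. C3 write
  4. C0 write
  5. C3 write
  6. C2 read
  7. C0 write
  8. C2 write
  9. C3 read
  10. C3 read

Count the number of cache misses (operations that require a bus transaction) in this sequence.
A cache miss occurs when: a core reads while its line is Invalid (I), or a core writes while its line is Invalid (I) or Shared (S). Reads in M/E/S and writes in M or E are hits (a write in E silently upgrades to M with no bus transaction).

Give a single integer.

Op 1: C0 write [C0 write: invalidate none -> C0=M] -> [M,I,I,I] [MISS #1: write from I]
Op 2: C3 read [C3 read from I: others=['C0=M'] -> C3=S, others downsized to S] -> [S,I,I,S] [MISS #2: read from I]
Op 3: C3 write [C3 write: invalidate ['C0=S'] -> C3=M] -> [I,I,I,M] [MISS #3: write from S]
Op 4: C0 write [C0 write: invalidate ['C3=M'] -> C0=M] -> [M,I,I,I] [MISS #4: write from I]
Op 5: C3 write [C3 write: invalidate ['C0=M'] -> C3=M] -> [I,I,I,M] [MISS #5: write from I]
Op 6: C2 read [C2 read from I: others=['C3=M'] -> C2=S, others downsized to S] -> [I,I,S,S] [MISS #6: read from I]
Op 7: C0 write [C0 write: invalidate ['C2=S', 'C3=S'] -> C0=M] -> [M,I,I,I] [MISS #7: write from I]
Op 8: C2 write [C2 write: invalidate ['C0=M'] -> C2=M] -> [I,I,M,I] [MISS #8: write from I]
Op 9: C3 read [C3 read from I: others=['C2=M'] -> C3=S, others downsized to S] -> [I,I,S,S] [MISS #9: read from I]
Op 10: C3 read [C3 read: already in S, no change] -> [I,I,S,S] [hit: read from S]

Answer: 9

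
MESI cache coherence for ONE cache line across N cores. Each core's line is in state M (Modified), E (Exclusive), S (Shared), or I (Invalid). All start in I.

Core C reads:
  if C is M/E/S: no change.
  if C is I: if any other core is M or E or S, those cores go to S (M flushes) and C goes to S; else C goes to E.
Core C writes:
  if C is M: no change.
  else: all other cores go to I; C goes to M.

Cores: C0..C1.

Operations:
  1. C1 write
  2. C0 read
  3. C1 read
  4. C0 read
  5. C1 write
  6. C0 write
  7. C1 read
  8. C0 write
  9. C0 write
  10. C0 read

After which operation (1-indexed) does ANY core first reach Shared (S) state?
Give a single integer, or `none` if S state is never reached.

Answer: 2

Derivation:
Op 1: C1 write [C1 write: invalidate none -> C1=M] -> [I,M]
Op 2: C0 read [C0 read from I: others=['C1=M'] -> C0=S, others downsized to S] -> [S,S]
  -> First S state at op 2; remaining ops need not be traced.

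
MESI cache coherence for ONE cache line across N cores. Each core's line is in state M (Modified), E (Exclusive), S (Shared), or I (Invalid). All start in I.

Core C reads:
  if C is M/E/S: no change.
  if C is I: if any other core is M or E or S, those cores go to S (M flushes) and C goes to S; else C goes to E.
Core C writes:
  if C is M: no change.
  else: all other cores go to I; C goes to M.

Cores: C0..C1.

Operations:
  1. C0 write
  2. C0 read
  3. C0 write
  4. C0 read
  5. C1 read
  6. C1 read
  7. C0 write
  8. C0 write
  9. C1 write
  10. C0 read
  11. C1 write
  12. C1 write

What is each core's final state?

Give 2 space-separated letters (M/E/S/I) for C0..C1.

Op 1: C0 write [C0 write: invalidate none -> C0=M] -> [M,I]
Op 2: C0 read [C0 read: already in M, no change] -> [M,I]
Op 3: C0 write [C0 write: already M (modified), no change] -> [M,I]
Op 4: C0 read [C0 read: already in M, no change] -> [M,I]
Op 5: C1 read [C1 read from I: others=['C0=M'] -> C1=S, others downsized to S] -> [S,S]
Op 6: C1 read [C1 read: already in S, no change] -> [S,S]
Op 7: C0 write [C0 write: invalidate ['C1=S'] -> C0=M] -> [M,I]
Op 8: C0 write [C0 write: already M (modified), no change] -> [M,I]
Op 9: C1 write [C1 write: invalidate ['C0=M'] -> C1=M] -> [I,M]
Op 10: C0 read [C0 read from I: others=['C1=M'] -> C0=S, others downsized to S] -> [S,S]
Op 11: C1 write [C1 write: invalidate ['C0=S'] -> C1=M] -> [I,M]
Op 12: C1 write [C1 write: already M (modified), no change] -> [I,M]

Answer: I M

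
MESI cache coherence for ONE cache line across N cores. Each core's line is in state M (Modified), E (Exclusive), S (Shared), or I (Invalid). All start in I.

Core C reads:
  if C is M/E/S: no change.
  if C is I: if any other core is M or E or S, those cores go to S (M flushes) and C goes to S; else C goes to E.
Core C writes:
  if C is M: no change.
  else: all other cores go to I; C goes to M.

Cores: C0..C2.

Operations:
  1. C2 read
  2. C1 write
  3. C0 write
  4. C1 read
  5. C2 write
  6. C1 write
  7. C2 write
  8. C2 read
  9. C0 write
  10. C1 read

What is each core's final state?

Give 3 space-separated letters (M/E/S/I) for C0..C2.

Answer: S S I

Derivation:
Op 1: C2 read [C2 read from I: no other sharers -> C2=E (exclusive)] -> [I,I,E]
Op 2: C1 write [C1 write: invalidate ['C2=E'] -> C1=M] -> [I,M,I]
Op 3: C0 write [C0 write: invalidate ['C1=M'] -> C0=M] -> [M,I,I]
Op 4: C1 read [C1 read from I: others=['C0=M'] -> C1=S, others downsized to S] -> [S,S,I]
Op 5: C2 write [C2 write: invalidate ['C0=S', 'C1=S'] -> C2=M] -> [I,I,M]
Op 6: C1 write [C1 write: invalidate ['C2=M'] -> C1=M] -> [I,M,I]
Op 7: C2 write [C2 write: invalidate ['C1=M'] -> C2=M] -> [I,I,M]
Op 8: C2 read [C2 read: already in M, no change] -> [I,I,M]
Op 9: C0 write [C0 write: invalidate ['C2=M'] -> C0=M] -> [M,I,I]
Op 10: C1 read [C1 read from I: others=['C0=M'] -> C1=S, others downsized to S] -> [S,S,I]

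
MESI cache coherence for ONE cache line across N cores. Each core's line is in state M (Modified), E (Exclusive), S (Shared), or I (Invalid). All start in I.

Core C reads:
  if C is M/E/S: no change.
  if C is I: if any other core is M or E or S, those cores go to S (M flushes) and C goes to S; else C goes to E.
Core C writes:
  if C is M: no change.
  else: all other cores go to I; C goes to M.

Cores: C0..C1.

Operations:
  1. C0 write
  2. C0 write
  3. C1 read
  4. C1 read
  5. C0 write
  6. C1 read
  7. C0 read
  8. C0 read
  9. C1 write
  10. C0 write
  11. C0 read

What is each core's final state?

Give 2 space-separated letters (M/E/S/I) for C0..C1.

Answer: M I

Derivation:
Op 1: C0 write [C0 write: invalidate none -> C0=M] -> [M,I]
Op 2: C0 write [C0 write: already M (modified), no change] -> [M,I]
Op 3: C1 read [C1 read from I: others=['C0=M'] -> C1=S, others downsized to S] -> [S,S]
Op 4: C1 read [C1 read: already in S, no change] -> [S,S]
Op 5: C0 write [C0 write: invalidate ['C1=S'] -> C0=M] -> [M,I]
Op 6: C1 read [C1 read from I: others=['C0=M'] -> C1=S, others downsized to S] -> [S,S]
Op 7: C0 read [C0 read: already in S, no change] -> [S,S]
Op 8: C0 read [C0 read: already in S, no change] -> [S,S]
Op 9: C1 write [C1 write: invalidate ['C0=S'] -> C1=M] -> [I,M]
Op 10: C0 write [C0 write: invalidate ['C1=M'] -> C0=M] -> [M,I]
Op 11: C0 read [C0 read: already in M, no change] -> [M,I]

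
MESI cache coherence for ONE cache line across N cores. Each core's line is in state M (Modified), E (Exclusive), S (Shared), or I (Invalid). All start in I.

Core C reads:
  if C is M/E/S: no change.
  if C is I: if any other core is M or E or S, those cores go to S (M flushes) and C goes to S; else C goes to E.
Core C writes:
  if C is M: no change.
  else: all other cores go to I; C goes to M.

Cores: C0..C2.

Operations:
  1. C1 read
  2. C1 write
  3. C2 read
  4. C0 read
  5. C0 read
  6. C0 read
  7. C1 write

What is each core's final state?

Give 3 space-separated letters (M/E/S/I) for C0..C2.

Answer: I M I

Derivation:
Op 1: C1 read [C1 read from I: no other sharers -> C1=E (exclusive)] -> [I,E,I]
Op 2: C1 write [C1 write: invalidate none -> C1=M] -> [I,M,I]
Op 3: C2 read [C2 read from I: others=['C1=M'] -> C2=S, others downsized to S] -> [I,S,S]
Op 4: C0 read [C0 read from I: others=['C1=S', 'C2=S'] -> C0=S, others downsized to S] -> [S,S,S]
Op 5: C0 read [C0 read: already in S, no change] -> [S,S,S]
Op 6: C0 read [C0 read: already in S, no change] -> [S,S,S]
Op 7: C1 write [C1 write: invalidate ['C0=S', 'C2=S'] -> C1=M] -> [I,M,I]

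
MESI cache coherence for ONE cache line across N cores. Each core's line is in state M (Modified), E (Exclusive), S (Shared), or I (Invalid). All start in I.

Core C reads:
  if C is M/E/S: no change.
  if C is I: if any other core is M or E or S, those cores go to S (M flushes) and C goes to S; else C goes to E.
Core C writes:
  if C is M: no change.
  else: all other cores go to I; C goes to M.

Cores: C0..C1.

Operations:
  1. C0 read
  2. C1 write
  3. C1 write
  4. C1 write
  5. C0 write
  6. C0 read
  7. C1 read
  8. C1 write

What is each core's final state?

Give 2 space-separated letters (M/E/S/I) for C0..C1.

Answer: I M

Derivation:
Op 1: C0 read [C0 read from I: no other sharers -> C0=E (exclusive)] -> [E,I]
Op 2: C1 write [C1 write: invalidate ['C0=E'] -> C1=M] -> [I,M]
Op 3: C1 write [C1 write: already M (modified), no change] -> [I,M]
Op 4: C1 write [C1 write: already M (modified), no change] -> [I,M]
Op 5: C0 write [C0 write: invalidate ['C1=M'] -> C0=M] -> [M,I]
Op 6: C0 read [C0 read: already in M, no change] -> [M,I]
Op 7: C1 read [C1 read from I: others=['C0=M'] -> C1=S, others downsized to S] -> [S,S]
Op 8: C1 write [C1 write: invalidate ['C0=S'] -> C1=M] -> [I,M]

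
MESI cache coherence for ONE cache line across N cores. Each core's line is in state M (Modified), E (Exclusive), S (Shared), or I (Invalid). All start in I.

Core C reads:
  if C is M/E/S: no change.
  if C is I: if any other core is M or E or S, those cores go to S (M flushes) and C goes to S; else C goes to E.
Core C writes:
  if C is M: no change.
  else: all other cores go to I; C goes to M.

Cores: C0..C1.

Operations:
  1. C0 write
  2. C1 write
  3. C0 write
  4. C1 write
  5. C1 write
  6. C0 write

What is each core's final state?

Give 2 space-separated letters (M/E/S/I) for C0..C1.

Op 1: C0 write [C0 write: invalidate none -> C0=M] -> [M,I]
Op 2: C1 write [C1 write: invalidate ['C0=M'] -> C1=M] -> [I,M]
Op 3: C0 write [C0 write: invalidate ['C1=M'] -> C0=M] -> [M,I]
Op 4: C1 write [C1 write: invalidate ['C0=M'] -> C1=M] -> [I,M]
Op 5: C1 write [C1 write: already M (modified), no change] -> [I,M]
Op 6: C0 write [C0 write: invalidate ['C1=M'] -> C0=M] -> [M,I]

Answer: M I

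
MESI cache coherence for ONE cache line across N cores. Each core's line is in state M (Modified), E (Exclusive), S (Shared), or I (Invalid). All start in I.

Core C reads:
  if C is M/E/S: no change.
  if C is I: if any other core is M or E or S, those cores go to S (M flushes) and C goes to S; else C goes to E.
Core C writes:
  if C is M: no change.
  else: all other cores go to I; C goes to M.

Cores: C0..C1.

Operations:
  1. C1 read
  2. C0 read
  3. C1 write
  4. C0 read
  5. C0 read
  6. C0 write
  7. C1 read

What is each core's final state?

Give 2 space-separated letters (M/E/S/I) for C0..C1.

Op 1: C1 read [C1 read from I: no other sharers -> C1=E (exclusive)] -> [I,E]
Op 2: C0 read [C0 read from I: others=['C1=E'] -> C0=S, others downsized to S] -> [S,S]
Op 3: C1 write [C1 write: invalidate ['C0=S'] -> C1=M] -> [I,M]
Op 4: C0 read [C0 read from I: others=['C1=M'] -> C0=S, others downsized to S] -> [S,S]
Op 5: C0 read [C0 read: already in S, no change] -> [S,S]
Op 6: C0 write [C0 write: invalidate ['C1=S'] -> C0=M] -> [M,I]
Op 7: C1 read [C1 read from I: others=['C0=M'] -> C1=S, others downsized to S] -> [S,S]

Answer: S S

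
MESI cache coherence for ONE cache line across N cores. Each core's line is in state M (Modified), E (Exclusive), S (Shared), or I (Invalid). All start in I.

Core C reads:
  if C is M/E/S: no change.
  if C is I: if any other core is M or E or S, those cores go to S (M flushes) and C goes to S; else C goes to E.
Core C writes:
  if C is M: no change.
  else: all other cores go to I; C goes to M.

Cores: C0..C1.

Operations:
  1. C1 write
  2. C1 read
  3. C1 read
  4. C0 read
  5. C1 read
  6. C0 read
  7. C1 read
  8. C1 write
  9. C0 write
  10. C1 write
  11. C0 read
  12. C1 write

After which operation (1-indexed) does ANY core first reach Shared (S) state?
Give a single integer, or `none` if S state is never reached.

Op 1: C1 write [C1 write: invalidate none -> C1=M] -> [I,M]
Op 2: C1 read [C1 read: already in M, no change] -> [I,M]
Op 3: C1 read [C1 read: already in M, no change] -> [I,M]
Op 4: C0 read [C0 read from I: others=['C1=M'] -> C0=S, others downsized to S] -> [S,S]
  -> First S state at op 4; remaining ops need not be traced.

Answer: 4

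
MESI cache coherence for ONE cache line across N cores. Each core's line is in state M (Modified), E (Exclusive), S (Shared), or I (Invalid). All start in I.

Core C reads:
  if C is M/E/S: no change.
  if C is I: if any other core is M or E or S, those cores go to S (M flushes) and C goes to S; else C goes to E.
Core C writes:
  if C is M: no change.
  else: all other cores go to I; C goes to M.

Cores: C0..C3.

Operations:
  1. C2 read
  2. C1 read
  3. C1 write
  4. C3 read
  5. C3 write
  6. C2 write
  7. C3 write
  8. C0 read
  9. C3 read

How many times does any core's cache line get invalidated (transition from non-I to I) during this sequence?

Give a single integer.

Answer: 4

Derivation:
Op 1: C2 read [C2 read from I: no other sharers -> C2=E (exclusive)] -> [I,I,E,I] (invalidations this op: 0; running total: 0)
Op 2: C1 read [C1 read from I: others=['C2=E'] -> C1=S, others downsized to S] -> [I,S,S,I] (invalidations this op: 0; running total: 0)
Op 3: C1 write [C1 write: invalidate ['C2=S'] -> C1=M] -> [I,M,I,I] (invalidations this op: 1; running total: 1)
Op 4: C3 read [C3 read from I: others=['C1=M'] -> C3=S, others downsized to S] -> [I,S,I,S] (invalidations this op: 0; running total: 1)
Op 5: C3 write [C3 write: invalidate ['C1=S'] -> C3=M] -> [I,I,I,M] (invalidations this op: 1; running total: 2)
Op 6: C2 write [C2 write: invalidate ['C3=M'] -> C2=M] -> [I,I,M,I] (invalidations this op: 1; running total: 3)
Op 7: C3 write [C3 write: invalidate ['C2=M'] -> C3=M] -> [I,I,I,M] (invalidations this op: 1; running total: 4)
Op 8: C0 read [C0 read from I: others=['C3=M'] -> C0=S, others downsized to S] -> [S,I,I,S] (invalidations this op: 0; running total: 4)
Op 9: C3 read [C3 read: already in S, no change] -> [S,I,I,S] (invalidations this op: 0; running total: 4)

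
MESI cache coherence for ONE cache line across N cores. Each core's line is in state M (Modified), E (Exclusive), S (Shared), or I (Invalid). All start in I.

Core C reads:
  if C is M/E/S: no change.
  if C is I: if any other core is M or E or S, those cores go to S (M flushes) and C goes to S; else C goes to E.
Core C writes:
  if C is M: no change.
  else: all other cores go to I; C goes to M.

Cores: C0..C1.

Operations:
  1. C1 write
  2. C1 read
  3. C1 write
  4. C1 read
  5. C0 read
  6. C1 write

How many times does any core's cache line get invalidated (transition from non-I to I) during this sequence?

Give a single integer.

Answer: 1

Derivation:
Op 1: C1 write [C1 write: invalidate none -> C1=M] -> [I,M] (invalidations this op: 0; running total: 0)
Op 2: C1 read [C1 read: already in M, no change] -> [I,M] (invalidations this op: 0; running total: 0)
Op 3: C1 write [C1 write: already M (modified), no change] -> [I,M] (invalidations this op: 0; running total: 0)
Op 4: C1 read [C1 read: already in M, no change] -> [I,M] (invalidations this op: 0; running total: 0)
Op 5: C0 read [C0 read from I: others=['C1=M'] -> C0=S, others downsized to S] -> [S,S] (invalidations this op: 0; running total: 0)
Op 6: C1 write [C1 write: invalidate ['C0=S'] -> C1=M] -> [I,M] (invalidations this op: 1; running total: 1)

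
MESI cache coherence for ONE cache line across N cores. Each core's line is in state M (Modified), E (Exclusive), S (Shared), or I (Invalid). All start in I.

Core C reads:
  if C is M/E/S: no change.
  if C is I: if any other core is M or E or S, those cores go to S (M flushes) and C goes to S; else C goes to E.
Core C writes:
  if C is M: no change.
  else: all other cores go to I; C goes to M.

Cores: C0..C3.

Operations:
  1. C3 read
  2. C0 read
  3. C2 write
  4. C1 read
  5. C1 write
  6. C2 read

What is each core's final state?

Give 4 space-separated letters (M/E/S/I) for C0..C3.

Op 1: C3 read [C3 read from I: no other sharers -> C3=E (exclusive)] -> [I,I,I,E]
Op 2: C0 read [C0 read from I: others=['C3=E'] -> C0=S, others downsized to S] -> [S,I,I,S]
Op 3: C2 write [C2 write: invalidate ['C0=S', 'C3=S'] -> C2=M] -> [I,I,M,I]
Op 4: C1 read [C1 read from I: others=['C2=M'] -> C1=S, others downsized to S] -> [I,S,S,I]
Op 5: C1 write [C1 write: invalidate ['C2=S'] -> C1=M] -> [I,M,I,I]
Op 6: C2 read [C2 read from I: others=['C1=M'] -> C2=S, others downsized to S] -> [I,S,S,I]

Answer: I S S I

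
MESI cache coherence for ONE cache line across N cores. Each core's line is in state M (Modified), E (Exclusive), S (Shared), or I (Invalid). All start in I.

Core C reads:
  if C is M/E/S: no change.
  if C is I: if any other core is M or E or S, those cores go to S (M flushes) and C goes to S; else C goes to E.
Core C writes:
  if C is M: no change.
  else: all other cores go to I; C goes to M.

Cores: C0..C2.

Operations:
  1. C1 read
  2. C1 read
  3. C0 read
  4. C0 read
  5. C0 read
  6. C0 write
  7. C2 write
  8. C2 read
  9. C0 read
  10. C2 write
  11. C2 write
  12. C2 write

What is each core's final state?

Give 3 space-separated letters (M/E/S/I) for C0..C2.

Answer: I I M

Derivation:
Op 1: C1 read [C1 read from I: no other sharers -> C1=E (exclusive)] -> [I,E,I]
Op 2: C1 read [C1 read: already in E, no change] -> [I,E,I]
Op 3: C0 read [C0 read from I: others=['C1=E'] -> C0=S, others downsized to S] -> [S,S,I]
Op 4: C0 read [C0 read: already in S, no change] -> [S,S,I]
Op 5: C0 read [C0 read: already in S, no change] -> [S,S,I]
Op 6: C0 write [C0 write: invalidate ['C1=S'] -> C0=M] -> [M,I,I]
Op 7: C2 write [C2 write: invalidate ['C0=M'] -> C2=M] -> [I,I,M]
Op 8: C2 read [C2 read: already in M, no change] -> [I,I,M]
Op 9: C0 read [C0 read from I: others=['C2=M'] -> C0=S, others downsized to S] -> [S,I,S]
Op 10: C2 write [C2 write: invalidate ['C0=S'] -> C2=M] -> [I,I,M]
Op 11: C2 write [C2 write: already M (modified), no change] -> [I,I,M]
Op 12: C2 write [C2 write: already M (modified), no change] -> [I,I,M]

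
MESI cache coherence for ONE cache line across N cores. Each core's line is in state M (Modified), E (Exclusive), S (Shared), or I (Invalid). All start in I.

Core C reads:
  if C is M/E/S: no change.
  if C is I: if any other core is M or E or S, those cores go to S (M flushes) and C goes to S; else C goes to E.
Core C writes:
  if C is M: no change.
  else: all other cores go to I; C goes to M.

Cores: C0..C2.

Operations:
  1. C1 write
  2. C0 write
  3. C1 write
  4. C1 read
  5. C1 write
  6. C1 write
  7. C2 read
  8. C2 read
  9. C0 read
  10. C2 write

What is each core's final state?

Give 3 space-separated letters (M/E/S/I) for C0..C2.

Answer: I I M

Derivation:
Op 1: C1 write [C1 write: invalidate none -> C1=M] -> [I,M,I]
Op 2: C0 write [C0 write: invalidate ['C1=M'] -> C0=M] -> [M,I,I]
Op 3: C1 write [C1 write: invalidate ['C0=M'] -> C1=M] -> [I,M,I]
Op 4: C1 read [C1 read: already in M, no change] -> [I,M,I]
Op 5: C1 write [C1 write: already M (modified), no change] -> [I,M,I]
Op 6: C1 write [C1 write: already M (modified), no change] -> [I,M,I]
Op 7: C2 read [C2 read from I: others=['C1=M'] -> C2=S, others downsized to S] -> [I,S,S]
Op 8: C2 read [C2 read: already in S, no change] -> [I,S,S]
Op 9: C0 read [C0 read from I: others=['C1=S', 'C2=S'] -> C0=S, others downsized to S] -> [S,S,S]
Op 10: C2 write [C2 write: invalidate ['C0=S', 'C1=S'] -> C2=M] -> [I,I,M]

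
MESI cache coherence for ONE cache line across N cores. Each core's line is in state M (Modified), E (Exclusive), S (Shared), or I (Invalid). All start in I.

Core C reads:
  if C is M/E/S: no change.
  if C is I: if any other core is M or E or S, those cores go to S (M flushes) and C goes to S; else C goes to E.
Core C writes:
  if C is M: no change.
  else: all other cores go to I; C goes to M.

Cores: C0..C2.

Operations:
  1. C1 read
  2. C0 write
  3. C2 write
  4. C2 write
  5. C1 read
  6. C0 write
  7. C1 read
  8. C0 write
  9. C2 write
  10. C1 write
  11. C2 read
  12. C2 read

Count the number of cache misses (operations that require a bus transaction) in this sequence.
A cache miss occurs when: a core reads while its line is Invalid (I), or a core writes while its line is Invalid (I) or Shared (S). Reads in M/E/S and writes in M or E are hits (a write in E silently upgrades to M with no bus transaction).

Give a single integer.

Answer: 10

Derivation:
Op 1: C1 read [C1 read from I: no other sharers -> C1=E (exclusive)] -> [I,E,I] [MISS #1: read from I]
Op 2: C0 write [C0 write: invalidate ['C1=E'] -> C0=M] -> [M,I,I] [MISS #2: write from I]
Op 3: C2 write [C2 write: invalidate ['C0=M'] -> C2=M] -> [I,I,M] [MISS #3: write from I]
Op 4: C2 write [C2 write: already M (modified), no change] -> [I,I,M] [hit: write from M]
Op 5: C1 read [C1 read from I: others=['C2=M'] -> C1=S, others downsized to S] -> [I,S,S] [MISS #4: read from I]
Op 6: C0 write [C0 write: invalidate ['C1=S', 'C2=S'] -> C0=M] -> [M,I,I] [MISS #5: write from I]
Op 7: C1 read [C1 read from I: others=['C0=M'] -> C1=S, others downsized to S] -> [S,S,I] [MISS #6: read from I]
Op 8: C0 write [C0 write: invalidate ['C1=S'] -> C0=M] -> [M,I,I] [MISS #7: write from S]
Op 9: C2 write [C2 write: invalidate ['C0=M'] -> C2=M] -> [I,I,M] [MISS #8: write from I]
Op 10: C1 write [C1 write: invalidate ['C2=M'] -> C1=M] -> [I,M,I] [MISS #9: write from I]
Op 11: C2 read [C2 read from I: others=['C1=M'] -> C2=S, others downsized to S] -> [I,S,S] [MISS #10: read from I]
Op 12: C2 read [C2 read: already in S, no change] -> [I,S,S] [hit: read from S]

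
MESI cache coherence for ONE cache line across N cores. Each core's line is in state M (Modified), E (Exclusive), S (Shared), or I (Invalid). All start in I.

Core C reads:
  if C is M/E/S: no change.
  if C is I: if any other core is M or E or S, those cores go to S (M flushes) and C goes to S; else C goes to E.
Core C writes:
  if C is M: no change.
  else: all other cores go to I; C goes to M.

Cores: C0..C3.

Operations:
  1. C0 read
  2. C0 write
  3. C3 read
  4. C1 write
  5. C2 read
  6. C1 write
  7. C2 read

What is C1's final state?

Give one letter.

Answer: S

Derivation:
Op 1: C0 read [C0 read from I: no other sharers -> C0=E (exclusive)] -> [E,I,I,I]
Op 2: C0 write [C0 write: invalidate none -> C0=M] -> [M,I,I,I]
Op 3: C3 read [C3 read from I: others=['C0=M'] -> C3=S, others downsized to S] -> [S,I,I,S]
Op 4: C1 write [C1 write: invalidate ['C0=S', 'C3=S'] -> C1=M] -> [I,M,I,I]
Op 5: C2 read [C2 read from I: others=['C1=M'] -> C2=S, others downsized to S] -> [I,S,S,I]
Op 6: C1 write [C1 write: invalidate ['C2=S'] -> C1=M] -> [I,M,I,I]
Op 7: C2 read [C2 read from I: others=['C1=M'] -> C2=S, others downsized to S] -> [I,S,S,I]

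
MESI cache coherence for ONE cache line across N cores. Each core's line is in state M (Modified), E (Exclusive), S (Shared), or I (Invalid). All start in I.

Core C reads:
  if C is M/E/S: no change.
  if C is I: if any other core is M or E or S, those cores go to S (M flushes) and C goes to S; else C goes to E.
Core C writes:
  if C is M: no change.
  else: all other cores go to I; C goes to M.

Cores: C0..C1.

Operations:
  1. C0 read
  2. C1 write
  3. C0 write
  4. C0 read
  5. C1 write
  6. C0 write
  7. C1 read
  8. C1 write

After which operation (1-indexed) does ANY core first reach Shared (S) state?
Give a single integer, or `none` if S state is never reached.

Op 1: C0 read [C0 read from I: no other sharers -> C0=E (exclusive)] -> [E,I]
Op 2: C1 write [C1 write: invalidate ['C0=E'] -> C1=M] -> [I,M]
Op 3: C0 write [C0 write: invalidate ['C1=M'] -> C0=M] -> [M,I]
Op 4: C0 read [C0 read: already in M, no change] -> [M,I]
Op 5: C1 write [C1 write: invalidate ['C0=M'] -> C1=M] -> [I,M]
Op 6: C0 write [C0 write: invalidate ['C1=M'] -> C0=M] -> [M,I]
Op 7: C1 read [C1 read from I: others=['C0=M'] -> C1=S, others downsized to S] -> [S,S]
  -> First S state at op 7; remaining ops need not be traced.

Answer: 7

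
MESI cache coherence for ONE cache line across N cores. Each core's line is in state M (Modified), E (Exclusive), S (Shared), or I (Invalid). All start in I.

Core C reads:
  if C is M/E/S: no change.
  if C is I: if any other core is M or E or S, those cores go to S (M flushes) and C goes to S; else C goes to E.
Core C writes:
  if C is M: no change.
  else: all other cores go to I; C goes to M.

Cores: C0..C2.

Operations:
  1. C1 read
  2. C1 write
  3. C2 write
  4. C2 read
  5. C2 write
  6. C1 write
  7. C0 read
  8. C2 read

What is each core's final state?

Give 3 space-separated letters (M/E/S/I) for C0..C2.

Op 1: C1 read [C1 read from I: no other sharers -> C1=E (exclusive)] -> [I,E,I]
Op 2: C1 write [C1 write: invalidate none -> C1=M] -> [I,M,I]
Op 3: C2 write [C2 write: invalidate ['C1=M'] -> C2=M] -> [I,I,M]
Op 4: C2 read [C2 read: already in M, no change] -> [I,I,M]
Op 5: C2 write [C2 write: already M (modified), no change] -> [I,I,M]
Op 6: C1 write [C1 write: invalidate ['C2=M'] -> C1=M] -> [I,M,I]
Op 7: C0 read [C0 read from I: others=['C1=M'] -> C0=S, others downsized to S] -> [S,S,I]
Op 8: C2 read [C2 read from I: others=['C0=S', 'C1=S'] -> C2=S, others downsized to S] -> [S,S,S]

Answer: S S S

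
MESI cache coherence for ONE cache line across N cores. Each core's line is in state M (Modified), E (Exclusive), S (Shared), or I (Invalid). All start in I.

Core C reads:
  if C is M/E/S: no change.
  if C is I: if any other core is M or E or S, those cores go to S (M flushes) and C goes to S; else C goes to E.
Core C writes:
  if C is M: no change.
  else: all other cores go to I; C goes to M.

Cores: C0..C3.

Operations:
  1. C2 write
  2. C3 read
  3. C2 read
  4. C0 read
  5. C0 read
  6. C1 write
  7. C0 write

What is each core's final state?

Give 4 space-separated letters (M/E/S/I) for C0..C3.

Answer: M I I I

Derivation:
Op 1: C2 write [C2 write: invalidate none -> C2=M] -> [I,I,M,I]
Op 2: C3 read [C3 read from I: others=['C2=M'] -> C3=S, others downsized to S] -> [I,I,S,S]
Op 3: C2 read [C2 read: already in S, no change] -> [I,I,S,S]
Op 4: C0 read [C0 read from I: others=['C2=S', 'C3=S'] -> C0=S, others downsized to S] -> [S,I,S,S]
Op 5: C0 read [C0 read: already in S, no change] -> [S,I,S,S]
Op 6: C1 write [C1 write: invalidate ['C0=S', 'C2=S', 'C3=S'] -> C1=M] -> [I,M,I,I]
Op 7: C0 write [C0 write: invalidate ['C1=M'] -> C0=M] -> [M,I,I,I]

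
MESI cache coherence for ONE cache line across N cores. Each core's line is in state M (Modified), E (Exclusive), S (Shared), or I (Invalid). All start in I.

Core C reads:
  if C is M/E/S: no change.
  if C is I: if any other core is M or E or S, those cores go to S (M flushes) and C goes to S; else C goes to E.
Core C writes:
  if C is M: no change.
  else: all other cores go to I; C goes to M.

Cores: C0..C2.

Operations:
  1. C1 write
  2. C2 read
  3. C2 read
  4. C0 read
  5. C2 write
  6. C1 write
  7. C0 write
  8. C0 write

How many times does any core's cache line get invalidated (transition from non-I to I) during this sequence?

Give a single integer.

Answer: 4

Derivation:
Op 1: C1 write [C1 write: invalidate none -> C1=M] -> [I,M,I] (invalidations this op: 0; running total: 0)
Op 2: C2 read [C2 read from I: others=['C1=M'] -> C2=S, others downsized to S] -> [I,S,S] (invalidations this op: 0; running total: 0)
Op 3: C2 read [C2 read: already in S, no change] -> [I,S,S] (invalidations this op: 0; running total: 0)
Op 4: C0 read [C0 read from I: others=['C1=S', 'C2=S'] -> C0=S, others downsized to S] -> [S,S,S] (invalidations this op: 0; running total: 0)
Op 5: C2 write [C2 write: invalidate ['C0=S', 'C1=S'] -> C2=M] -> [I,I,M] (invalidations this op: 2; running total: 2)
Op 6: C1 write [C1 write: invalidate ['C2=M'] -> C1=M] -> [I,M,I] (invalidations this op: 1; running total: 3)
Op 7: C0 write [C0 write: invalidate ['C1=M'] -> C0=M] -> [M,I,I] (invalidations this op: 1; running total: 4)
Op 8: C0 write [C0 write: already M (modified), no change] -> [M,I,I] (invalidations this op: 0; running total: 4)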